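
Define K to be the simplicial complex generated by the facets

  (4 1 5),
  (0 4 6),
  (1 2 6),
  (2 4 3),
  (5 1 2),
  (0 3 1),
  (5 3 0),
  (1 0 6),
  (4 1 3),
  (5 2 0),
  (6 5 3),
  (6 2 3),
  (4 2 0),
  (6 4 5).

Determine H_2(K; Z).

H_2 ≅ Z.

Fix the vertex order 0 < 1 < 2 < 3 < 4 < 5 < 6 and write every simplex with vertices in increasing order. Then dim K = 2 and the simplices of K are:

  0-simplices (7): [0], [1], [2], [3], [4], [5], [6]
  1-simplices (21): [0,1], [0,2], [0,3], [0,4], [0,5], [0,6], [1,2], [1,3], [1,4], [1,5], [1,6], [2,3], [2,4], [2,5], [2,6], [3,4], [3,5], [3,6], [4,5], [4,6], [5,6]
  2-simplices (14): [0,1,3], [0,1,6], [0,2,4], [0,2,5], [0,3,5], [0,4,6], [1,2,5], [1,2,6], [1,3,4], [1,4,5], [2,3,4], [2,3,6], [3,5,6], [4,5,6]

so the chain groups are C_0 ≅ Z^7, C_1 ≅ Z^21, C_2 ≅ Z^14.

∂_1: C_1 → C_0 sends each edge [p,q] (with p < q) to q − p. For instance
  ∂[2,3] = [3] − [2].
The resulting 7×21 matrix has rank 6, and its Smith normal form has invariant factors (1,1,1,1,1,1).

The boundary map ∂_2: C_2 → C_1 acts by ∂[p,q,r] = [q,r] − [p,r] + [p,q]. For instance
  ∂[0,2,5] = [2,5] − [0,5] + [0,2],
  ∂[1,2,5] = [2,5] − [1,5] + [1,2].
The resulting 21×14 matrix has rank 13, and its Smith normal form has invariant factors (1,1,1,1,1,1,1,1,1,1,1,1,1).

Reading off H_k = ker ∂_k / im ∂_{k+1}:

  H_2: rank ker ∂_2 − rank ∂_3 = (14 − 13) − 0 = 1, and there is no ∂_3, so H_2 ≅ Z.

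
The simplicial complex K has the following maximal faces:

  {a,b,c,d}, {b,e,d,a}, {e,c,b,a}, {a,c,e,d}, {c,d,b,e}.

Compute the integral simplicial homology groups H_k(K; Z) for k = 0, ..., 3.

H_0 = Z,  H_1 = 0,  H_2 = 0,  H_3 = Z.

Take the total order a < b < c < d < e on the vertex set. Then K (dimension 3) consists of the simplices:

  0-simplices (5): a, b, c, d, e
  1-simplices (10): ab, ac, ad, ae, bc, bd, be, cd, ce, de
  2-simplices (10): abc, abd, abe, acd, ace, ade, bcd, bce, bde, cde
  3-simplices (5): abcd, abce, abde, acde, bcde

Hence C_0 ≅ Z^5, C_1 ≅ Z^10, C_2 ≅ Z^10, C_3 ≅ Z^5.

The boundary map ∂_1: C_1 → C_0 sends each edge [p,q] (with p < q) to q − p. For instance
  ∂de = e − d.
The resulting 5×10 matrix has rank 4, and its Smith normal form has invariant factors (1,1,1,1).

∂_2: C_2 → C_1 acts by ∂[p,q,r] = [q,r] − [p,r] + [p,q]. For instance
  ∂ade = de − ae + ad,
  ∂abd = bd − ad + ab.
This gives a 10×10 integer matrix of rank 6; reducing to Smith normal form yields diagonal entries (1,1,1,1,1,1).

The boundary map ∂_3: C_3 → C_2 sends each 3-simplex σ to the alternating sum Σ_i (−1)^i (σ with its i-th vertex removed). For instance
  ∂abde = bde − ade + abe − abd,
  ∂abce = bce − ace + abe − abc.
This gives a 10×5 integer matrix of rank 4; reducing to Smith normal form yields diagonal entries (1,1,1,1).

Computing H_k = (kernel of ∂_k) / (image of ∂_{k+1}):

  H_0: rank C_0 − rank ∂_1 = 5 − 4 = 1, and the invariant factors of ∂_1 are all 1, so H_0 ≅ Z.
  H_1: rank ker ∂_1 − rank ∂_2 = (10 − 4) − 6 = 0, and the invariant factors of ∂_2 are all 1, so H_1 ≅ 0.
  H_2: rank ker ∂_2 − rank ∂_3 = (10 − 6) − 4 = 0, and the invariant factors of ∂_3 are all 1, so H_2 ≅ 0.
  H_3: rank ker ∂_3 − rank ∂_4 = (5 − 4) − 0 = 1, and there is no ∂_4, so H_3 ≅ Z.

As a check, the Euler characteristic is 5 − 10 + 10 − 5 = 0, which agrees with 1 − 0 + 0 − 1 = 0.
(K is a triangulation of the 3-sphere S^3.)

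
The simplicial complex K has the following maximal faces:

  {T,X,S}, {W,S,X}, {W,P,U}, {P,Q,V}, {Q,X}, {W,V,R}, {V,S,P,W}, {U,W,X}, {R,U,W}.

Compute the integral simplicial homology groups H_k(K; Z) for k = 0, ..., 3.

K has 9 vertices, 19 edges, 11 triangles, 1 3-simplex.
rank ∂_0 = 0, rank ∂_1 = 8 ⇒ b_0 = 9 − 0 − 8 = 1; all invariant factors of ∂_1 are 1 so no torsion. So H_0 ≅ Z.
rank ∂_1 = 8, rank ∂_2 = 10 ⇒ b_1 = 19 − 8 − 10 = 1; all invariant factors of ∂_2 are 1 so no torsion. So H_1 ≅ Z.
rank ∂_2 = 10, rank ∂_3 = 1 ⇒ b_2 = 11 − 10 − 1 = 0; all invariant factors of ∂_3 are 1 so no torsion. So H_2 ≅ 0.
rank ∂_3 = 1, rank ∂_4 = 0 ⇒ b_3 = 1 − 1 − 0 = 0. So H_3 ≅ 0.

H_0 ≅ Z,  H_1 ≅ Z,  H_2 = 0,  H_3 = 0.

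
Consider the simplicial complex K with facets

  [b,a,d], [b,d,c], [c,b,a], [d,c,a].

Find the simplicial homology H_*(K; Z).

Take the total order a < b < c < d on the vertex set. Then K (dimension 2) consists of the simplices:

  0-simplices (4): a, b, c, d
  1-simplices (6): ab, ac, ad, bc, bd, cd
  2-simplices (4): abc, abd, acd, bcd

giving chain groups C_0 ≅ Z^4, C_1 ≅ Z^6, C_2 ≅ Z^4.

Boundary ∂_1: C_1 → C_0 sends each edge [p,q] (with p < q) to q − p. For instance
  ∂cd = d − c.
As a 4×6 matrix over Z this has rank 3, with invariant factors (1,1,1).

Boundary ∂_2: C_2 → C_1 sends each 2-simplex [p,q,r] to [q,r] − [p,r] + [p,q]. For instance
  ∂bcd = cd − bd + bc,
  ∂abc = bc − ac + ab.
The resulting 6×4 matrix has rank 3, and its Smith normal form has invariant factors (1,1,1).

Now H_k = ker ∂_k / im ∂_{k+1}, so:

  H_0: rank C_0 − rank ∂_1 = 4 − 3 = 1, and the invariant factors of ∂_1 are all 1, so H_0 ≅ Z.
  H_1: rank ker ∂_1 − rank ∂_2 = (6 − 3) − 3 = 0, and the invariant factors of ∂_2 are all 1, so H_1 ≅ 0.
  H_2: rank ker ∂_2 − rank ∂_3 = (4 − 3) − 0 = 1, and there is no ∂_3, so H_2 ≅ Z.

H_0 ≅ Z,  H_1 = 0,  H_2 ≅ Z.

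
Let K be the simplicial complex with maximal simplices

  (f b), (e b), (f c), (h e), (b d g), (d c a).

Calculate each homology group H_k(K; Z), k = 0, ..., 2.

Fix the vertex order a < b < c < d < e < f < g < h and write every simplex with vertices in increasing order. Then dim K = 2 and the simplices of K are:

  0-simplices (8): a, b, c, d, e, f, g, h
  1-simplices (10): ac, ad, bd, be, bf, bg, cd, cf, dg, eh
  2-simplices (2): acd, bdg

so the chain groups are C_0 ≅ Z^8, C_1 ≅ Z^10, C_2 ≅ Z^2.

Boundary ∂_1: C_1 → C_0 sends each edge [p,q] (with p < q) to q − p. For instance
  ∂cd = d − c.
The resulting 8×10 matrix has rank 7, and its Smith normal form has invariant factors (1,1,1,1,1,1,1).

The boundary map ∂_2: C_2 → C_1 maps a triangle to the signed sum of its edges. For instance
  ∂bdg = dg − bg + bd,
  ∂acd = cd − ad + ac.
As a 10×2 matrix over Z this has rank 2, with invariant factors (1,1).

Computing H_k = (kernel of ∂_k) / (image of ∂_{k+1}):

  H_0: rank C_0 − rank ∂_1 = 8 − 7 = 1, and the invariant factors of ∂_1 are all 1, so H_0 = Z.
  H_1: rank ker ∂_1 − rank ∂_2 = (10 − 7) − 2 = 1, and the invariant factors of ∂_2 are all 1, so H_1 = Z.
  H_2: rank ker ∂_2 − rank ∂_3 = (2 − 2) − 0 = 0, and there is no ∂_3, so H_2 = 0.

H_0 ≅ Z,  H_1 ≅ Z,  H_2 = 0.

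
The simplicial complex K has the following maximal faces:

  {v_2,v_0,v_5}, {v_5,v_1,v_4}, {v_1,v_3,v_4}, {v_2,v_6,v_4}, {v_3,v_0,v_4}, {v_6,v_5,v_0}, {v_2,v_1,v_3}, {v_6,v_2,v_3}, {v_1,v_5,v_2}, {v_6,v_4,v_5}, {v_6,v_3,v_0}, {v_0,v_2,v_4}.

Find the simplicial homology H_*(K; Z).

H_0 ≅ Z,  H_1 ≅ Z_2,  H_2 = 0.

Order the vertices as v_0 < v_1 < v_2 < v_3 < v_4 < v_5 < v_6. Listing each simplex with vertices in this order, K has dimension 2 with simplices:

  0-simplices (7): [v_0], [v_1], [v_2], [v_3], [v_4], [v_5], [v_6]
  1-simplices (18): (18 of them)
  2-simplices (12): (12 of them)

giving chain groups C_0 ≅ Z^7, C_1 ≅ Z^18, C_2 ≅ Z^12.

Boundary ∂_1: C_1 → C_0 maps an edge to its endpoints' difference, ∂[p,q] = q − p.
The 7×18 boundary matrix has rank 6 and Smith normal form diag(1,1,1,1,1,1).

Boundary ∂_2: C_2 → C_1 acts by ∂[p,q,r] = [q,r] − [p,r] + [p,q]. For instance
  ∂[v_4,v_5,v_6] = [v_5,v_6] − [v_4,v_6] + [v_4,v_5],
  ∂[v_0,v_2,v_5] = [v_2,v_5] − [v_0,v_5] + [v_0,v_2].
As a 18×12 matrix over Z this has rank 12, with invariant factors (1,1,1,1,1,1,1,1,1,1,1,2).

From H_k ≅ ker(∂_k) / im(∂_{k+1}) we obtain:

  H_0: rank C_0 − rank ∂_1 = 7 − 6 = 1, and the invariant factors of ∂_1 are all 1, so H_0 = Z.
  H_1: rank ker ∂_1 − rank ∂_2 = (18 − 6) − 12 = 0, and ∂_2 has invariant factor 2 > 1, so H_1 = Z_2.
  H_2: rank ker ∂_2 − rank ∂_3 = (12 − 12) − 0 = 0, and there is no ∂_3, so H_2 = 0.

As a check, the Euler characteristic is 7 − 18 + 12 = 1, which agrees with 1 − 0 + 0 = 1.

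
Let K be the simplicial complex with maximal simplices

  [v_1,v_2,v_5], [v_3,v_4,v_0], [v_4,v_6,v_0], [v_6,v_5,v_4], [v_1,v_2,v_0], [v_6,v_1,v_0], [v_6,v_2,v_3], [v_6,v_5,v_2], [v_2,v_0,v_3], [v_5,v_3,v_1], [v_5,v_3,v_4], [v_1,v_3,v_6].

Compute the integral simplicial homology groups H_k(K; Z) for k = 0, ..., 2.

K has 7 vertices, 18 edges, 12 triangles.
rank ∂_0 = 0, rank ∂_1 = 6 ⇒ b_0 = 7 − 0 − 6 = 1; all invariant factors of ∂_1 are 1 so no torsion. So H_0 ≅ Z.
rank ∂_1 = 6, rank ∂_2 = 12 ⇒ b_1 = 18 − 6 − 12 = 0; ∂_2 has invariant factor(s) [2] giving torsion. So H_1 ≅ Z/2.
rank ∂_2 = 12, rank ∂_3 = 0 ⇒ b_2 = 12 − 12 − 0 = 0. So H_2 ≅ 0.

H_0 ≅ Z,  H_1 ≅ Z/2,  H_2 = 0.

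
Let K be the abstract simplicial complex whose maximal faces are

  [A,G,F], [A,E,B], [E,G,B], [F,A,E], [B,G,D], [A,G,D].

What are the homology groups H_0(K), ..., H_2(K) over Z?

We work with the vertex ordering A < B < D < E < F < G. The simplices of K, each written with vertices in increasing order, are:

  0-simplices (6): A, B, D, E, F, G
  1-simplices (12): AB, AD, AE, AF, AG, BD, BE, BG, DG, EF, EG, FG
  2-simplices (6): ABE, ADG, AEF, AFG, BDG, BEG

giving chain groups C_0 ≅ Z^6, C_1 ≅ Z^12, C_2 ≅ Z^6.

∂_1: C_1 → C_0 maps an edge to its endpoints' difference, ∂[p,q] = q − p. For instance
  ∂AF = F − A.
This gives a 6×12 integer matrix of rank 5; reducing to Smith normal form yields diagonal entries (1,1,1,1,1).

Boundary ∂_2: C_2 → C_1 maps a triangle to the signed sum of its edges. For instance
  ∂BDG = DG − BG + BD,
  ∂AEF = EF − AF + AE.
This gives a 12×6 integer matrix of rank 6; reducing to Smith normal form yields diagonal entries (1,1,1,1,1,1).

Computing H_k = (kernel of ∂_k) / (image of ∂_{k+1}):

  H_0: rank C_0 − rank ∂_1 = 6 − 5 = 1, and the invariant factors of ∂_1 are all 1, so H_0 ≅ Z.
  H_1: rank ker ∂_1 − rank ∂_2 = (12 − 5) − 6 = 1, and the invariant factors of ∂_2 are all 1, so H_1 ≅ Z.
  H_2: rank ker ∂_2 − rank ∂_3 = (6 − 6) − 0 = 0, and there is no ∂_3, so H_2 ≅ 0.

(K is a triangulation of the cylinder S^1 x I.)

H_0 = Z,  H_1 = Z,  H_2 = 0.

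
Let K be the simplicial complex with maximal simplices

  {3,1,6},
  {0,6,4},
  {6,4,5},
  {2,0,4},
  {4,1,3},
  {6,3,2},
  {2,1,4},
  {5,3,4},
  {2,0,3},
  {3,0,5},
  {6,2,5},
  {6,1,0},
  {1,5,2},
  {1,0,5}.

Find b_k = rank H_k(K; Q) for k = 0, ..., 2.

Order the vertices as 0 < 1 < 2 < 3 < 4 < 5 < 6. Listing each simplex with vertices in this order, K has dimension 2 with simplices:

  0-simplices (7): [0], [1], [2], [3], [4], [5], [6]
  1-simplices (21): [0,1], [0,2], [0,3], [0,4], [0,5], [0,6], [1,2], [1,3], [1,4], [1,5], [1,6], [2,3], [2,4], [2,5], [2,6], [3,4], [3,5], [3,6], [4,5], [4,6], [5,6]
  2-simplices (14): [0,1,5], [0,1,6], [0,2,3], [0,2,4], [0,3,5], [0,4,6], [1,2,4], [1,2,5], [1,3,4], [1,3,6], [2,3,6], [2,5,6], [3,4,5], [4,5,6]

giving chain groups C_0 ≅ Z^7, C_1 ≅ Z^21, C_2 ≅ Z^14.

∂_1: C_1 → C_0 is given by ∂[p,q] = [q] − [p]. For instance
  ∂[0,4] = [4] − [0].
The 7×21 boundary matrix has rank 6 and Smith normal form diag(1,1,1,1,1,1).

Boundary ∂_2: C_2 → C_1 acts by ∂[p,q,r] = [q,r] − [p,r] + [p,q]. For instance
  ∂[4,5,6] = [5,6] − [4,6] + [4,5],
  ∂[3,4,5] = [4,5] − [3,5] + [3,4].
As a 21×14 matrix over Z this has rank 13, with invariant factors (1,1,1,1,1,1,1,1,1,1,1,1,1).

Now H_k = ker ∂_k / im ∂_{k+1}, so:

  H_0: rank C_0 − rank ∂_1 = 7 − 6 = 1, and the invariant factors of ∂_1 are all 1, so H_0 ≅ Z.
  H_1: rank ker ∂_1 − rank ∂_2 = (21 − 6) − 13 = 2, and the invariant factors of ∂_2 are all 1, so H_1 ≅ Z^2.
  H_2: rank ker ∂_2 − rank ∂_3 = (14 − 13) − 0 = 1, and there is no ∂_3, so H_2 ≅ Z.

Hence the Betti numbers are b_0 = 1, b_1 = 2, b_2 = 1.

b_0 = 1, b_1 = 2, b_2 = 1.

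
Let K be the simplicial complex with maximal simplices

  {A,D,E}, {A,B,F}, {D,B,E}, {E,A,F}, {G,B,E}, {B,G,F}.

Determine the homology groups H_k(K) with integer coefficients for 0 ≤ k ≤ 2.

K has 6 vertices, 12 edges, 6 triangles.
rank ∂_0 = 0, rank ∂_1 = 5 ⇒ b_0 = 6 − 0 − 5 = 1; all invariant factors of ∂_1 are 1 so no torsion. So H_0 = Z.
rank ∂_1 = 5, rank ∂_2 = 6 ⇒ b_1 = 12 − 5 − 6 = 1; all invariant factors of ∂_2 are 1 so no torsion. So H_1 = Z.
rank ∂_2 = 6, rank ∂_3 = 0 ⇒ b_2 = 6 − 6 − 0 = 0. So H_2 = 0.

H_0 ≅ Z,  H_1 ≅ Z,  H_2 = 0.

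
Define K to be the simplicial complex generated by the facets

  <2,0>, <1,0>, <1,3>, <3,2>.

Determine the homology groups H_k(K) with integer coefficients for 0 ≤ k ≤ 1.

H_0 ≅ Z,  H_1 ≅ Z.

Order the vertices as 0 < 1 < 2 < 3. Listing each simplex with vertices in this order, K has dimension 1 with simplices:

  0-simplices (4): [0], [1], [2], [3]
  1-simplices (4): [0,1], [0,2], [1,3], [2,3]

so the chain groups are C_0 ≅ Z^4, C_1 ≅ Z^4.

The boundary map ∂_1: C_1 → C_0 is given by ∂[p,q] = [q] − [p].
As a 4×4 matrix over Z this has rank 3, with invariant factors (1,1,1).

Now H_k = ker ∂_k / im ∂_{k+1}, so:

  H_0: rank C_0 − rank ∂_1 = 4 − 3 = 1, and the invariant factors of ∂_1 are all 1, so H_0 ≅ Z.
  H_1: rank ker ∂_1 − rank ∂_2 = (4 − 3) − 0 = 1, and there is no ∂_2, so H_1 ≅ Z.

As a check, the Euler characteristic is 4 − 4 = 0, which agrees with 1 − 1 = 0.
(K is a triangulation of the circle S^1.)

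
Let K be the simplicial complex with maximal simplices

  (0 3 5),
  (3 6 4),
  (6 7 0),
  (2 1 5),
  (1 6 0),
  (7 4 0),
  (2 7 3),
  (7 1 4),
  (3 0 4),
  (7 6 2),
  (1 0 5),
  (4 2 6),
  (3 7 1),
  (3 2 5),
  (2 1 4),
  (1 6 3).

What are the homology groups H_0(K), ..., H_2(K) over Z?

K has 8 vertices, 24 edges, 16 triangles.
rank ∂_0 = 0, rank ∂_1 = 7 ⇒ b_0 = 8 − 0 − 7 = 1; all invariant factors of ∂_1 are 1 so no torsion. So H_0 = Z.
rank ∂_1 = 7, rank ∂_2 = 15 ⇒ b_1 = 24 − 7 − 15 = 2; all invariant factors of ∂_2 are 1 so no torsion. So H_1 = Z^2.
rank ∂_2 = 15, rank ∂_3 = 0 ⇒ b_2 = 16 − 15 − 0 = 1. So H_2 = Z.

H_0 = Z,  H_1 = Z^2,  H_2 = Z.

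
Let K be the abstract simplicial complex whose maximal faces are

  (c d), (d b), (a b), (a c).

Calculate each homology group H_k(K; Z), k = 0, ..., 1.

Order the vertices as a < b < c < d. Listing each simplex with vertices in this order, K has dimension 1 with simplices:

  0-simplices (4): a, b, c, d
  1-simplices (4): ab, ac, bd, cd

so the chain groups are C_0 ≅ Z^4, C_1 ≅ Z^4.

The boundary map ∂_1: C_1 → C_0 is given by ∂[p,q] = [q] − [p].
As a 4×4 matrix over Z this has rank 3, with invariant factors (1,1,1).

Now H_k = ker ∂_k / im ∂_{k+1}, so:

  H_0: rank C_0 − rank ∂_1 = 4 − 3 = 1, and the invariant factors of ∂_1 are all 1, so H_0 = Z.
  H_1: rank ker ∂_1 − rank ∂_2 = (4 − 3) − 0 = 1, and there is no ∂_2, so H_1 = Z.

As a check, the Euler characteristic is 4 − 4 = 0, which agrees with 1 − 1 = 0.

H_0 ≅ Z,  H_1 ≅ Z.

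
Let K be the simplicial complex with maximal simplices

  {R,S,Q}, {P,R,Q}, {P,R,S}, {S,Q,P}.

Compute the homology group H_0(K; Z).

H_0 = Z.

Fix the vertex order P < Q < R < S and write every simplex with vertices in increasing order. Then dim K = 2 and the simplices of K are:

  0-simplices (4): P, Q, R, S
  1-simplices (6): PQ, PR, PS, QR, QS, RS
  2-simplices (4): PQR, PQS, PRS, QRS

so the chain groups are C_0 ≅ Z^4, C_1 ≅ Z^6, C_2 ≅ Z^4.

The boundary map ∂_1: C_1 → C_0 is given by ∂[p,q] = [q] − [p].
As a 4×6 matrix over Z this has rank 3, with invariant factors (1,1,1).

Boundary ∂_2: C_2 → C_1 maps a triangle to the signed sum of its edges. For instance
  ∂PQS = QS − PS + PQ,
  ∂QRS = RS − QS + QR.
As a 6×4 matrix over Z this has rank 3, with invariant factors (1,1,1).

From H_k ≅ ker(∂_k) / im(∂_{k+1}) we obtain:

  H_0: rank C_0 − rank ∂_1 = 4 − 3 = 1, and the invariant factors of ∂_1 are all 1, so H_0 ≅ Z.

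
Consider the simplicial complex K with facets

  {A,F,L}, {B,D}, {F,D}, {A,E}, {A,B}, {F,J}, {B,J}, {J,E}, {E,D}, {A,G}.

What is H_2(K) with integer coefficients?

H_2 = 0.

Fix the vertex order A < B < D < E < F < G < J < L and write every simplex with vertices in increasing order. Then dim K = 2 and the simplices of K are:

  0-simplices (8): A, B, D, E, F, G, J, L
  1-simplices (12): AB, AE, AF, AG, AL, BD, BJ, DE, DF, EJ, FJ, FL
  2-simplices (1): AFL

Hence C_0 ≅ Z^8, C_1 ≅ Z^12, C_2 ≅ Z^1.

∂_1: C_1 → C_0 is given by ∂[p,q] = [q] − [p]. For instance
  ∂EJ = J − E.
The resulting 8×12 matrix has rank 7, and its Smith normal form has invariant factors (1,1,1,1,1,1,1).

∂_2: C_2 → C_1 sends each 2-simplex [p,q,r] to [q,r] − [p,r] + [p,q]. For instance
  ∂AFL = FL − AL + AF.
As a 12×1 matrix over Z this has rank 1, with invariant factors (1).

Computing H_k = (kernel of ∂_k) / (image of ∂_{k+1}):

  H_2: rank ker ∂_2 − rank ∂_3 = (1 − 1) − 0 = 0, and there is no ∂_3, so H_2 = 0.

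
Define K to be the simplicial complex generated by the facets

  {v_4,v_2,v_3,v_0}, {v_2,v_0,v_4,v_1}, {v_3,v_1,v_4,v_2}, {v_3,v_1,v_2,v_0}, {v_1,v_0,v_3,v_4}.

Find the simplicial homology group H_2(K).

We work with the vertex ordering v_0 < v_1 < v_2 < v_3 < v_4. The simplices of K, each written with vertices in increasing order, are:

  0-simplices (5): [v_0], [v_1], [v_2], [v_3], [v_4]
  1-simplices (10): [v_0,v_1], [v_0,v_2], [v_0,v_3], [v_0,v_4], [v_1,v_2], [v_1,v_3], [v_1,v_4], [v_2,v_3], [v_2,v_4], [v_3,v_4]
  2-simplices (10): [v_0,v_1,v_2], [v_0,v_1,v_3], [v_0,v_1,v_4], [v_0,v_2,v_3], [v_0,v_2,v_4], [v_0,v_3,v_4], [v_1,v_2,v_3], [v_1,v_2,v_4], [v_1,v_3,v_4], [v_2,v_3,v_4]
  3-simplices (5): [v_0,v_1,v_2,v_3], [v_0,v_1,v_2,v_4], [v_0,v_1,v_3,v_4], [v_0,v_2,v_3,v_4], [v_1,v_2,v_3,v_4]

giving chain groups C_0 ≅ Z^5, C_1 ≅ Z^10, C_2 ≅ Z^10, C_3 ≅ Z^5.

The boundary map ∂_1: C_1 → C_0 is given by ∂[p,q] = [q] − [p].
The 5×10 boundary matrix has rank 4 and Smith normal form diag(1,1,1,1).

The boundary map ∂_2: C_2 → C_1 maps a triangle to the signed sum of its edges. For instance
  ∂[v_0,v_2,v_3] = [v_2,v_3] − [v_0,v_3] + [v_0,v_2],
  ∂[v_1,v_2,v_4] = [v_2,v_4] − [v_1,v_4] + [v_1,v_2].
As a 10×10 matrix over Z this has rank 6, with invariant factors (1,1,1,1,1,1).

The boundary map ∂_3: C_3 → C_2 sends each 3-simplex σ to the alternating sum Σ_i (−1)^i (σ with its i-th vertex removed). For instance
  ∂[v_0,v_1,v_2,v_3] = [v_1,v_2,v_3] − [v_0,v_2,v_3] + [v_0,v_1,v_3] − [v_0,v_1,v_2],
  ∂[v_0,v_2,v_3,v_4] = [v_2,v_3,v_4] − [v_0,v_3,v_4] + [v_0,v_2,v_4] − [v_0,v_2,v_3].
The 10×5 boundary matrix has rank 4 and Smith normal form diag(1,1,1,1).

Now H_k = ker ∂_k / im ∂_{k+1}, so:

  H_2: rank ker ∂_2 − rank ∂_3 = (10 − 6) − 4 = 0, and the invariant factors of ∂_3 are all 1, so H_2 = 0.

(K is a triangulation of the 3-sphere S^3.)

H_2 ≅ 0.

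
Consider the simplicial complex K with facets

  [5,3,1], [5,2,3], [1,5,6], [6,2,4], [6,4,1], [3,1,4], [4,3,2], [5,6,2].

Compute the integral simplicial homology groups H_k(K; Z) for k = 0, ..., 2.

Order the vertices as 1 < 2 < 3 < 4 < 5 < 6. Listing each simplex with vertices in this order, K has dimension 2 with simplices:

  0-simplices (6): [1], [2], [3], [4], [5], [6]
  1-simplices (12): [1,3], [1,4], [1,5], [1,6], [2,3], [2,4], [2,5], [2,6], [3,4], [3,5], [4,6], [5,6]
  2-simplices (8): [1,3,4], [1,3,5], [1,4,6], [1,5,6], [2,3,4], [2,3,5], [2,4,6], [2,5,6]

Hence C_0 ≅ Z^6, C_1 ≅ Z^12, C_2 ≅ Z^8.

Boundary ∂_1: C_1 → C_0 maps an edge to its endpoints' difference, ∂[p,q] = q − p. For instance
  ∂[1,3] = [3] − [1].
This gives a 6×12 integer matrix of rank 5; reducing to Smith normal form yields diagonal entries (1,1,1,1,1).

Boundary ∂_2: C_2 → C_1 maps a triangle to the signed sum of its edges. For instance
  ∂[2,3,5] = [3,5] − [2,5] + [2,3],
  ∂[2,3,4] = [3,4] − [2,4] + [2,3].
The resulting 12×8 matrix has rank 7, and its Smith normal form has invariant factors (1,1,1,1,1,1,1).

From H_k ≅ ker(∂_k) / im(∂_{k+1}) we obtain:

  H_0: rank C_0 − rank ∂_1 = 6 − 5 = 1, and the invariant factors of ∂_1 are all 1, so H_0 = Z.
  H_1: rank ker ∂_1 − rank ∂_2 = (12 − 5) − 7 = 0, and the invariant factors of ∂_2 are all 1, so H_1 = 0.
  H_2: rank ker ∂_2 − rank ∂_3 = (8 − 7) − 0 = 1, and there is no ∂_3, so H_2 = Z.

H_0 ≅ Z,  H_1 = 0,  H_2 ≅ Z.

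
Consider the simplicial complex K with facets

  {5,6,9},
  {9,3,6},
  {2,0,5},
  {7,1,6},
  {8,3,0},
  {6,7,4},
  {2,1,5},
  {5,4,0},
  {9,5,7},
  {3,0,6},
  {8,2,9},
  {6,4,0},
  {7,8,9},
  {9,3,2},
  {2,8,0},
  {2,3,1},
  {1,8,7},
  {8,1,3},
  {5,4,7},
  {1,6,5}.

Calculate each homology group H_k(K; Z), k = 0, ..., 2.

H_0 ≅ Z,  H_1 ≅ Z ⊕ Z/2,  H_2 = 0.

K has 10 vertices, 30 edges, 20 triangles.
rank ∂_0 = 0, rank ∂_1 = 9 ⇒ b_0 = 10 − 0 − 9 = 1; all invariant factors of ∂_1 are 1 so no torsion. So H_0 = Z.
rank ∂_1 = 9, rank ∂_2 = 20 ⇒ b_1 = 30 − 9 − 20 = 1; ∂_2 has invariant factor(s) [2] giving torsion. So H_1 = Z ⊕ Z/2.
rank ∂_2 = 20, rank ∂_3 = 0 ⇒ b_2 = 20 − 20 − 0 = 0. So H_2 = 0.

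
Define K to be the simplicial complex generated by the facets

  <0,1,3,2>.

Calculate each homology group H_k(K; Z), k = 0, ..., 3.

Take the total order 0 < 1 < 2 < 3 on the vertex set. Then K (dimension 3) consists of the simplices:

  0-simplices (4): [0], [1], [2], [3]
  1-simplices (6): [0,1], [0,2], [0,3], [1,2], [1,3], [2,3]
  2-simplices (4): [0,1,2], [0,1,3], [0,2,3], [1,2,3]
  3-simplices (1): [0,1,2,3]

Hence C_0 ≅ Z^4, C_1 ≅ Z^6, C_2 ≅ Z^4, C_3 ≅ Z^1.

The boundary map ∂_1: C_1 → C_0 maps an edge to its endpoints' difference, ∂[p,q] = q − p.
As a 4×6 matrix over Z this has rank 3, with invariant factors (1,1,1).

Boundary ∂_2: C_2 → C_1 maps a triangle to the signed sum of its edges. For instance
  ∂[1,2,3] = [2,3] − [1,3] + [1,2],
  ∂[0,1,3] = [1,3] − [0,3] + [0,1].
The resulting 6×4 matrix has rank 3, and its Smith normal form has invariant factors (1,1,1).

∂_3: C_3 → C_2 sends each 3-simplex σ to the alternating sum Σ_i (−1)^i (σ with its i-th vertex removed). For instance
  ∂[0,1,2,3] = [1,2,3] − [0,2,3] + [0,1,3] − [0,1,2].
The 4×1 boundary matrix has rank 1 and Smith normal form diag(1).

From H_k ≅ ker(∂_k) / im(∂_{k+1}) we obtain:

  H_0: rank C_0 − rank ∂_1 = 4 − 3 = 1, and the invariant factors of ∂_1 are all 1, so H_0 = Z.
  H_1: rank ker ∂_1 − rank ∂_2 = (6 − 3) − 3 = 0, and the invariant factors of ∂_2 are all 1, so H_1 = 0.
  H_2: rank ker ∂_2 − rank ∂_3 = (4 − 3) − 1 = 0, and the invariant factors of ∂_3 are all 1, so H_2 = 0.
  H_3: rank ker ∂_3 − rank ∂_4 = (1 − 1) − 0 = 0, and there is no ∂_4, so H_3 = 0.

As a check, the Euler characteristic is 4 − 6 + 4 − 1 = 1, which agrees with 1 − 0 + 0 − 0 = 1.

H_0 = Z,  H_1 = 0,  H_2 = 0,  H_3 = 0.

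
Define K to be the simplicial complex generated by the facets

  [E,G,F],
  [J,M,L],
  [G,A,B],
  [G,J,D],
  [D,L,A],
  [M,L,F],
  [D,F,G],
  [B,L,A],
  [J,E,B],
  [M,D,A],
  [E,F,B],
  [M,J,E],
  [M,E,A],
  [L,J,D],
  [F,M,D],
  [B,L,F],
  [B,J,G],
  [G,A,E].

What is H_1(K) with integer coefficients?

We work with the vertex ordering A < B < D < E < F < G < J < L < M. The simplices of K, each written with vertices in increasing order, are:

  0-simplices (9): A, B, D, E, F, G, J, L, M
  1-simplices (27): AB, AD, AE, AG, AL, AM, BE, BF, BG, BJ, BL, DF, DG, DJ, DL, DM, EF, EG, EJ, EM, FG, FL, FM, GJ, JL, JM, LM
  2-simplices (18): ABG, ABL, ADL, ADM, AEG, AEM, BEF, BEJ, BFL, BGJ, DFG, DFM, DGJ, DJL, EFG, EJM, FLM, JLM

so the chain groups are C_0 ≅ Z^9, C_1 ≅ Z^27, C_2 ≅ Z^18.

Boundary ∂_1: C_1 → C_0 is given by ∂[p,q] = [q] − [p]. For instance
  ∂AG = G − A.
As a 9×27 matrix over Z this has rank 8, with invariant factors (1,1,1,1,1,1,1,1).

The boundary map ∂_2: C_2 → C_1 acts by ∂[p,q,r] = [q,r] − [p,r] + [p,q]. For instance
  ∂EJM = JM − EM + EJ,
  ∂FLM = LM − FM + FL.
This gives a 27×18 integer matrix of rank 18; reducing to Smith normal form yields diagonal entries (1,1,1,1,1,1,1,1,1,1,1,1,1,1,1,1,1,2).

Computing H_k = (kernel of ∂_k) / (image of ∂_{k+1}):

  H_1: rank ker ∂_1 − rank ∂_2 = (27 − 8) − 18 = 1, and ∂_2 has invariant factor 2 > 1, so H_1 = Z × Z/2.

(K is a triangulation of the Klein bottle.)

H_1 ≅ Z × Z/2.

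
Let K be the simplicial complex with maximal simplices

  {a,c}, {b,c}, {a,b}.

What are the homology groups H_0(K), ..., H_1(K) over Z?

K has 3 vertices, 3 edges.
rank ∂_0 = 0, rank ∂_1 = 2 ⇒ b_0 = 3 − 0 − 2 = 1; all invariant factors of ∂_1 are 1 so no torsion. So H_0 ≅ Z.
rank ∂_1 = 2, rank ∂_2 = 0 ⇒ b_1 = 3 − 2 − 0 = 1. So H_1 ≅ Z.

H_0 ≅ Z,  H_1 ≅ Z.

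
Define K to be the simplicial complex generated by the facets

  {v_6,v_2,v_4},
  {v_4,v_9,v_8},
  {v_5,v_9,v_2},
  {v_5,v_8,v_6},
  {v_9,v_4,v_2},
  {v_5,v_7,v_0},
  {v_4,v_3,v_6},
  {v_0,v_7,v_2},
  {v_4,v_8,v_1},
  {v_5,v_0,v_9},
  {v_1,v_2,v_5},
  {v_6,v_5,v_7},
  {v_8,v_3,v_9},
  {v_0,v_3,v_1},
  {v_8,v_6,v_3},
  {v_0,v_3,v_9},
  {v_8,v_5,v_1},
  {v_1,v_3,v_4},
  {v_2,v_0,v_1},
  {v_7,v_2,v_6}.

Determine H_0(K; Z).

K has 10 vertices, 30 edges, 20 triangles.
rank ∂_0 = 0, rank ∂_1 = 9 ⇒ b_0 = 10 − 0 − 9 = 1; all invariant factors of ∂_1 are 1 so no torsion. So H_0 = Z.

H_0 ≅ Z.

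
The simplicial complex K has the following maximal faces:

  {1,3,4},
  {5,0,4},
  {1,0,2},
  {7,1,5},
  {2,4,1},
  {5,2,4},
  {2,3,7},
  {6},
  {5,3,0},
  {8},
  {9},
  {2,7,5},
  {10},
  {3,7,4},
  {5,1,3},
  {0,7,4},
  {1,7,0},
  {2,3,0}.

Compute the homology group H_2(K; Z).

K has 11 vertices, 21 edges, 14 triangles.
rank ∂_2 = 13, rank ∂_3 = 0 ⇒ b_2 = 14 − 13 − 0 = 1. So H_2 ≅ Z.

H_2 = Z.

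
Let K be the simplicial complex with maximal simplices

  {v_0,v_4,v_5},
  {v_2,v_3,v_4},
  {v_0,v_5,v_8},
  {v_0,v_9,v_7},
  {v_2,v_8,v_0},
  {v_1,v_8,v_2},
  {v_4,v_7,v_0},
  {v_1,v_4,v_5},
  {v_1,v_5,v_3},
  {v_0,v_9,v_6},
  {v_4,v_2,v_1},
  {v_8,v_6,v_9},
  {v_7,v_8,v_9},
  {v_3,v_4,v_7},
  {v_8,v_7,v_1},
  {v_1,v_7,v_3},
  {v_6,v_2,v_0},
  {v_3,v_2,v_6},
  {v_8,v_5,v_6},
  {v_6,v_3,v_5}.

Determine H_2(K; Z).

We work with the vertex ordering v_0 < v_1 < v_2 < v_3 < v_4 < v_5 < v_6 < v_7 < v_8 < v_9. The simplices of K, each written with vertices in increasing order, are:

  0-simplices (10): [v_0], [v_1], [v_2], [v_3], [v_4], [v_5], [v_6], [v_7], [v_8], [v_9]
  1-simplices (30): (30 of them)
  2-simplices (20): (20 of them)

Hence C_0 ≅ Z^10, C_1 ≅ Z^30, C_2 ≅ Z^20.

Boundary ∂_1: C_1 → C_0 is given by ∂[p,q] = [q] − [p]. For instance
  ∂[v_5,v_8] = [v_8] − [v_5].
This gives a 10×30 integer matrix of rank 9; reducing to Smith normal form yields diagonal entries (1,1,1,1,1,1,1,1,1).

∂_2: C_2 → C_1 acts by ∂[p,q,r] = [q,r] − [p,r] + [p,q]. For instance
  ∂[v_7,v_8,v_9] = [v_8,v_9] − [v_7,v_9] + [v_7,v_8],
  ∂[v_1,v_2,v_8] = [v_2,v_8] − [v_1,v_8] + [v_1,v_2].
As a 30×20 matrix over Z this has rank 20, with invariant factors (1,1,1,1,1,1,1,1,1,1,1,1,1,1,1,1,1,1,1,2).

Now H_k = ker ∂_k / im ∂_{k+1}, so:

  H_2: rank ker ∂_2 − rank ∂_3 = (20 − 20) − 0 = 0, and there is no ∂_3, so H_2 ≅ 0.

H_2 ≅ 0.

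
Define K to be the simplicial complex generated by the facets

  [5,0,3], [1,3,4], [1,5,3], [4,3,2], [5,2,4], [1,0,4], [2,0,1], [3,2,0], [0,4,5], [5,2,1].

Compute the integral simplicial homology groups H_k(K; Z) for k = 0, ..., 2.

We work with the vertex ordering 0 < 1 < 2 < 3 < 4 < 5. The simplices of K, each written with vertices in increasing order, are:

  0-simplices (6): [0], [1], [2], [3], [4], [5]
  1-simplices (15): [0,1], [0,2], [0,3], [0,4], [0,5], [1,2], [1,3], [1,4], [1,5], [2,3], [2,4], [2,5], [3,4], [3,5], [4,5]
  2-simplices (10): [0,1,2], [0,1,4], [0,2,3], [0,3,5], [0,4,5], [1,2,5], [1,3,4], [1,3,5], [2,3,4], [2,4,5]

Hence C_0 ≅ Z^6, C_1 ≅ Z^15, C_2 ≅ Z^10.

∂_1: C_1 → C_0 sends each edge [p,q] (with p < q) to q − p.
This gives a 6×15 integer matrix of rank 5; reducing to Smith normal form yields diagonal entries (1,1,1,1,1).

Boundary ∂_2: C_2 → C_1 maps a triangle to the signed sum of its edges. For instance
  ∂[2,4,5] = [4,5] − [2,5] + [2,4],
  ∂[0,3,5] = [3,5] − [0,5] + [0,3].
The resulting 15×10 matrix has rank 10, and its Smith normal form has invariant factors (1,1,1,1,1,1,1,1,1,2).

Computing H_k = (kernel of ∂_k) / (image of ∂_{k+1}):

  H_0: rank C_0 − rank ∂_1 = 6 − 5 = 1, and the invariant factors of ∂_1 are all 1, so H_0 = Z.
  H_1: rank ker ∂_1 − rank ∂_2 = (15 − 5) − 10 = 0, and ∂_2 has invariant factor 2 > 1, so H_1 = Z/2Z.
  H_2: rank ker ∂_2 − rank ∂_3 = (10 − 10) − 0 = 0, and there is no ∂_3, so H_2 = 0.

H_0 = Z,  H_1 = Z/2Z,  H_2 = 0.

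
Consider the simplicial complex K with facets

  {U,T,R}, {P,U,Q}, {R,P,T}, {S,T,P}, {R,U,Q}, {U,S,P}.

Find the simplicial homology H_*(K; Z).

H_0 = Z,  H_1 = Z,  H_2 = 0.

K has 6 vertices, 12 edges, 6 triangles.
rank ∂_0 = 0, rank ∂_1 = 5 ⇒ b_0 = 6 − 0 − 5 = 1; all invariant factors of ∂_1 are 1 so no torsion. So H_0 ≅ Z.
rank ∂_1 = 5, rank ∂_2 = 6 ⇒ b_1 = 12 − 5 − 6 = 1; all invariant factors of ∂_2 are 1 so no torsion. So H_1 ≅ Z.
rank ∂_2 = 6, rank ∂_3 = 0 ⇒ b_2 = 6 − 6 − 0 = 0. So H_2 ≅ 0.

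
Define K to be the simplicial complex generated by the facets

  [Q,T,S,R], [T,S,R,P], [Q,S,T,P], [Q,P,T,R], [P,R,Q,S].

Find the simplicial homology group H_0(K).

H_0 ≅ Z.

Order the vertices as P < Q < R < S < T. Listing each simplex with vertices in this order, K has dimension 3 with simplices:

  0-simplices (5): P, Q, R, S, T
  1-simplices (10): PQ, PR, PS, PT, QR, QS, QT, RS, RT, ST
  2-simplices (10): PQR, PQS, PQT, PRS, PRT, PST, QRS, QRT, QST, RST
  3-simplices (5): PQRS, PQRT, PQST, PRST, QRST

giving chain groups C_0 ≅ Z^5, C_1 ≅ Z^10, C_2 ≅ Z^10, C_3 ≅ Z^5.

∂_1: C_1 → C_0 sends each edge [p,q] (with p < q) to q − p.
This gives a 5×10 integer matrix of rank 4; reducing to Smith normal form yields diagonal entries (1,1,1,1).

∂_2: C_2 → C_1 sends each 2-simplex [p,q,r] to [q,r] − [p,r] + [p,q]. For instance
  ∂RST = ST − RT + RS,
  ∂PRS = RS − PS + PR.
The 10×10 boundary matrix has rank 6 and Smith normal form diag(1,1,1,1,1,1).

The boundary map ∂_3: C_3 → C_2 sends each 3-simplex σ to the alternating sum Σ_i (−1)^i (σ with its i-th vertex removed). For instance
  ∂PQRT = QRT − PRT + PQT − PQR,
  ∂PRST = RST − PST + PRT − PRS.
This gives a 10×5 integer matrix of rank 4; reducing to Smith normal form yields diagonal entries (1,1,1,1).

Reading off H_k = ker ∂_k / im ∂_{k+1}:

  H_0: rank C_0 − rank ∂_1 = 5 − 4 = 1, and the invariant factors of ∂_1 are all 1, so H_0 = Z.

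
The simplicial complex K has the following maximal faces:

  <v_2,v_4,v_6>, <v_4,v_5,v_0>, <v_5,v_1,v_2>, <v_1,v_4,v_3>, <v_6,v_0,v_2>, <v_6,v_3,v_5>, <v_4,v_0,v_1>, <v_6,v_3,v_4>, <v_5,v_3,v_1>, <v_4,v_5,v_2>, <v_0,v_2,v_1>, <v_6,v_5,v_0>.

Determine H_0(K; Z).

Order the vertices as v_0 < v_1 < v_2 < v_3 < v_4 < v_5 < v_6. Listing each simplex with vertices in this order, K has dimension 2 with simplices:

  0-simplices (7): [v_0], [v_1], [v_2], [v_3], [v_4], [v_5], [v_6]
  1-simplices (18): (18 of them)
  2-simplices (12): (12 of them)

so the chain groups are C_0 ≅ Z^7, C_1 ≅ Z^18, C_2 ≅ Z^12.

∂_1: C_1 → C_0 is given by ∂[p,q] = [q] − [p]. For instance
  ∂[v_0,v_4] = [v_4] − [v_0].
As a 7×18 matrix over Z this has rank 6, with invariant factors (1,1,1,1,1,1).

The boundary map ∂_2: C_2 → C_1 sends each 2-simplex [p,q,r] to [q,r] − [p,r] + [p,q]. For instance
  ∂[v_2,v_4,v_5] = [v_4,v_5] − [v_2,v_5] + [v_2,v_4],
  ∂[v_0,v_1,v_2] = [v_1,v_2] − [v_0,v_2] + [v_0,v_1].
As a 18×12 matrix over Z this has rank 12, with invariant factors (1,1,1,1,1,1,1,1,1,1,1,2).

Reading off H_k = ker ∂_k / im ∂_{k+1}:

  H_0: rank C_0 − rank ∂_1 = 7 − 6 = 1, and the invariant factors of ∂_1 are all 1, so H_0 ≅ Z.

(K is a triangulation of the real projective plane RP^2.)

H_0 = Z.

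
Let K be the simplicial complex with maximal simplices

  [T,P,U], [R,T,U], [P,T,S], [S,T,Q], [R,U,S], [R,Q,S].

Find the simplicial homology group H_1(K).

H_1 ≅ Z.

We work with the vertex ordering P < Q < R < S < T < U. The simplices of K, each written with vertices in increasing order, are:

  0-simplices (6): P, Q, R, S, T, U
  1-simplices (12): PS, PT, PU, QR, QS, QT, RS, RT, RU, ST, SU, TU
  2-simplices (6): PST, PTU, QRS, QST, RSU, RTU

Hence C_0 ≅ Z^6, C_1 ≅ Z^12, C_2 ≅ Z^6.

Boundary ∂_1: C_1 → C_0 sends each edge [p,q] (with p < q) to q − p.
As a 6×12 matrix over Z this has rank 5, with invariant factors (1,1,1,1,1).

The boundary map ∂_2: C_2 → C_1 sends each 2-simplex [p,q,r] to [q,r] − [p,r] + [p,q]. For instance
  ∂RTU = TU − RU + RT,
  ∂PTU = TU − PU + PT.
The resulting 12×6 matrix has rank 6, and its Smith normal form has invariant factors (1,1,1,1,1,1).

From H_k ≅ ker(∂_k) / im(∂_{k+1}) we obtain:

  H_1: rank ker ∂_1 − rank ∂_2 = (12 − 5) − 6 = 1, and the invariant factors of ∂_2 are all 1, so H_1 ≅ Z.

(K is a triangulation of the cylinder S^1 x I.)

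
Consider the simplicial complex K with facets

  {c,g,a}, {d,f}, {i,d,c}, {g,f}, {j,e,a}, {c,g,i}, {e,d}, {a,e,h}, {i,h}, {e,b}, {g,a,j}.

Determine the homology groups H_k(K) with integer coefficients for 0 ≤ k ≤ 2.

H_0 ≅ Z,  H_1 ≅ Z^3,  H_2 = 0.

Take the total order a < b < c < d < e < f < g < h < i < j on the vertex set. Then K (dimension 2) consists of the simplices:

  0-simplices (10): a, b, c, d, e, f, g, h, i, j
  1-simplices (18): ac, ae, ag, ah, aj, be, cd, cg, ci, de, df, di, eh, ej, fg, gi, gj, hi
  2-simplices (6): acg, aeh, aej, agj, cdi, cgi

Hence C_0 ≅ Z^10, C_1 ≅ Z^18, C_2 ≅ Z^6.

Boundary ∂_1: C_1 → C_0 maps an edge to its endpoints' difference, ∂[p,q] = q − p.
This gives a 10×18 integer matrix of rank 9; reducing to Smith normal form yields diagonal entries (1,1,1,1,1,1,1,1,1).

The boundary map ∂_2: C_2 → C_1 acts by ∂[p,q,r] = [q,r] − [p,r] + [p,q]. For instance
  ∂acg = cg − ag + ac,
  ∂aej = ej − aj + ae.
This gives a 18×6 integer matrix of rank 6; reducing to Smith normal form yields diagonal entries (1,1,1,1,1,1).

From H_k ≅ ker(∂_k) / im(∂_{k+1}) we obtain:

  H_0: rank C_0 − rank ∂_1 = 10 − 9 = 1, and the invariant factors of ∂_1 are all 1, so H_0 ≅ Z.
  H_1: rank ker ∂_1 − rank ∂_2 = (18 − 9) − 6 = 3, and the invariant factors of ∂_2 are all 1, so H_1 ≅ Z^3.
  H_2: rank ker ∂_2 − rank ∂_3 = (6 − 6) − 0 = 0, and there is no ∂_3, so H_2 ≅ 0.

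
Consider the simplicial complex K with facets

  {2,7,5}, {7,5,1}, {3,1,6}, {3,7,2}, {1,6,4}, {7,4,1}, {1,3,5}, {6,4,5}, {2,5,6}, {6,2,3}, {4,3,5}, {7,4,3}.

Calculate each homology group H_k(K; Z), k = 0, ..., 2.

H_0 = Z,  H_1 = Z/2,  H_2 = 0.

Fix the vertex order 1 < 2 < 3 < 4 < 5 < 6 < 7 and write every simplex with vertices in increasing order. Then dim K = 2 and the simplices of K are:

  0-simplices (7): [1], [2], [3], [4], [5], [6], [7]
  1-simplices (18): [1,3], [1,4], [1,5], [1,6], [1,7], [2,3], [2,5], [2,6], [2,7], [3,4], [3,5], [3,6], [3,7], [4,5], [4,6], [4,7], [5,6], [5,7]
  2-simplices (12): [1,3,5], [1,3,6], [1,4,6], [1,4,7], [1,5,7], [2,3,6], [2,3,7], [2,5,6], [2,5,7], [3,4,5], [3,4,7], [4,5,6]

giving chain groups C_0 ≅ Z^7, C_1 ≅ Z^18, C_2 ≅ Z^12.

Boundary ∂_1: C_1 → C_0 maps an edge to its endpoints' difference, ∂[p,q] = q − p. For instance
  ∂[5,7] = [7] − [5].
As a 7×18 matrix over Z this has rank 6, with invariant factors (1,1,1,1,1,1).

Boundary ∂_2: C_2 → C_1 maps a triangle to the signed sum of its edges. For instance
  ∂[1,4,7] = [4,7] − [1,7] + [1,4],
  ∂[3,4,5] = [4,5] − [3,5] + [3,4].
The resulting 18×12 matrix has rank 12, and its Smith normal form has invariant factors (1,1,1,1,1,1,1,1,1,1,1,2).

Computing H_k = (kernel of ∂_k) / (image of ∂_{k+1}):

  H_0: rank C_0 − rank ∂_1 = 7 − 6 = 1, and the invariant factors of ∂_1 are all 1, so H_0 ≅ Z.
  H_1: rank ker ∂_1 − rank ∂_2 = (18 − 6) − 12 = 0, and ∂_2 has invariant factor 2 > 1, so H_1 ≅ Z/2.
  H_2: rank ker ∂_2 − rank ∂_3 = (12 − 12) − 0 = 0, and there is no ∂_3, so H_2 ≅ 0.

As a check, the Euler characteristic is 7 − 18 + 12 = 1, which agrees with 1 − 0 + 0 = 1.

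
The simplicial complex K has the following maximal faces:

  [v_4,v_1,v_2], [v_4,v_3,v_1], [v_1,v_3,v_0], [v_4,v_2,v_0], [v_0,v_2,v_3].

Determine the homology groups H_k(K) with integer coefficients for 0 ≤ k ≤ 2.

H_0 = Z,  H_1 = Z,  H_2 = 0.

K has 5 vertices, 10 edges, 5 triangles.
rank ∂_0 = 0, rank ∂_1 = 4 ⇒ b_0 = 5 − 0 − 4 = 1; all invariant factors of ∂_1 are 1 so no torsion. So H_0 ≅ Z.
rank ∂_1 = 4, rank ∂_2 = 5 ⇒ b_1 = 10 − 4 − 5 = 1; all invariant factors of ∂_2 are 1 so no torsion. So H_1 ≅ Z.
rank ∂_2 = 5, rank ∂_3 = 0 ⇒ b_2 = 5 − 5 − 0 = 0. So H_2 ≅ 0.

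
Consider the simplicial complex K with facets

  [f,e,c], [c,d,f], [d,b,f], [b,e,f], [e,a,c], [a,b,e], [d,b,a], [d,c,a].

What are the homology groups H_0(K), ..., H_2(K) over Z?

H_0 ≅ Z,  H_1 = 0,  H_2 ≅ Z.

Order the vertices as a < b < c < d < e < f. Listing each simplex with vertices in this order, K has dimension 2 with simplices:

  0-simplices (6): a, b, c, d, e, f
  1-simplices (12): ab, ac, ad, ae, bd, be, bf, cd, ce, cf, df, ef
  2-simplices (8): abd, abe, acd, ace, bdf, bef, cdf, cef

giving chain groups C_0 ≅ Z^6, C_1 ≅ Z^12, C_2 ≅ Z^8.

∂_1: C_1 → C_0 is given by ∂[p,q] = [q] − [p].
This gives a 6×12 integer matrix of rank 5; reducing to Smith normal form yields diagonal entries (1,1,1,1,1).

∂_2: C_2 → C_1 sends each 2-simplex [p,q,r] to [q,r] − [p,r] + [p,q]. For instance
  ∂acd = cd − ad + ac,
  ∂ace = ce − ae + ac.
The resulting 12×8 matrix has rank 7, and its Smith normal form has invariant factors (1,1,1,1,1,1,1).

From H_k ≅ ker(∂_k) / im(∂_{k+1}) we obtain:

  H_0: rank C_0 − rank ∂_1 = 6 − 5 = 1, and the invariant factors of ∂_1 are all 1, so H_0 ≅ Z.
  H_1: rank ker ∂_1 − rank ∂_2 = (12 − 5) − 7 = 0, and the invariant factors of ∂_2 are all 1, so H_1 ≅ 0.
  H_2: rank ker ∂_2 − rank ∂_3 = (8 − 7) − 0 = 1, and there is no ∂_3, so H_2 ≅ Z.

As a check, the Euler characteristic is 6 − 12 + 8 = 2, which agrees with 1 − 0 + 1 = 2.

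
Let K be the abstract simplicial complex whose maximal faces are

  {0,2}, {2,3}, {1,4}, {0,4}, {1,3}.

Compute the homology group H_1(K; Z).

Take the total order 0 < 1 < 2 < 3 < 4 on the vertex set. Then K (dimension 1) consists of the simplices:

  0-simplices (5): [0], [1], [2], [3], [4]
  1-simplices (5): [0,2], [0,4], [1,3], [1,4], [2,3]

giving chain groups C_0 ≅ Z^5, C_1 ≅ Z^5.

Boundary ∂_1: C_1 → C_0 is given by ∂[p,q] = [q] − [p]. For instance
  ∂[1,3] = [3] − [1].
The 5×5 boundary matrix has rank 4 and Smith normal form diag(1,1,1,1).

Reading off H_k = ker ∂_k / im ∂_{k+1}:

  H_1: rank ker ∂_1 − rank ∂_2 = (5 − 4) − 0 = 1, and there is no ∂_2, so H_1 = Z.

(K is a triangulation of the circle S^1.)

H_1 = Z.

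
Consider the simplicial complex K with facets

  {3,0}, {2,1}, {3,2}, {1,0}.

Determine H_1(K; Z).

H_1 ≅ Z.

We work with the vertex ordering 0 < 1 < 2 < 3. The simplices of K, each written with vertices in increasing order, are:

  0-simplices (4): [0], [1], [2], [3]
  1-simplices (4): [0,1], [0,3], [1,2], [2,3]

so the chain groups are C_0 ≅ Z^4, C_1 ≅ Z^4.

Boundary ∂_1: C_1 → C_0 maps an edge to its endpoints' difference, ∂[p,q] = q − p. For instance
  ∂[2,3] = [3] − [2].
The 4×4 boundary matrix has rank 3 and Smith normal form diag(1,1,1).

Reading off H_k = ker ∂_k / im ∂_{k+1}:

  H_1: rank ker ∂_1 − rank ∂_2 = (4 − 3) − 0 = 1, and there is no ∂_2, so H_1 ≅ Z.

(K is a triangulation of the circle S^1.)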